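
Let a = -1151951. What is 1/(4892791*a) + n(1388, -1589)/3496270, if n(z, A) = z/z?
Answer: 5636251988971/19705870965383551070 ≈ 2.8602e-7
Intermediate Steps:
n(z, A) = 1
1/(4892791*a) + n(1388, -1589)/3496270 = 1/(4892791*(-1151951)) + 1/3496270 = (1/4892791)*(-1/1151951) + 1*(1/3496270) = -1/5636255485241 + 1/3496270 = 5636251988971/19705870965383551070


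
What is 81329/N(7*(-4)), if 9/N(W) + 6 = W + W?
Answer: -5042398/9 ≈ -5.6027e+5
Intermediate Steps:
N(W) = 9/(-6 + 2*W) (N(W) = 9/(-6 + (W + W)) = 9/(-6 + 2*W))
81329/N(7*(-4)) = 81329/((9/(2*(-3 + 7*(-4))))) = 81329/((9/(2*(-3 - 28)))) = 81329/(((9/2)/(-31))) = 81329/(((9/2)*(-1/31))) = 81329/(-9/62) = 81329*(-62/9) = -5042398/9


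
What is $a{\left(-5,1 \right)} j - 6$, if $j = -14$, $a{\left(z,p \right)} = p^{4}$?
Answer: $-20$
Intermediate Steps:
$a{\left(-5,1 \right)} j - 6 = 1^{4} \left(-14\right) - 6 = 1 \left(-14\right) - 6 = -14 - 6 = -20$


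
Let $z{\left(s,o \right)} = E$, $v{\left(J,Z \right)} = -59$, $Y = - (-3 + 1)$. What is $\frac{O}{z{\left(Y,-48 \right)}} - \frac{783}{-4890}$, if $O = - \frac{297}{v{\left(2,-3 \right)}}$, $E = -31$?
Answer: $- \frac{6741}{2981270} \approx -0.0022611$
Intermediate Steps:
$Y = 2$ ($Y = \left(-1\right) \left(-2\right) = 2$)
$z{\left(s,o \right)} = -31$
$O = \frac{297}{59}$ ($O = - \frac{297}{-59} = \left(-297\right) \left(- \frac{1}{59}\right) = \frac{297}{59} \approx 5.0339$)
$\frac{O}{z{\left(Y,-48 \right)}} - \frac{783}{-4890} = \frac{297}{59 \left(-31\right)} - \frac{783}{-4890} = \frac{297}{59} \left(- \frac{1}{31}\right) - - \frac{261}{1630} = - \frac{297}{1829} + \frac{261}{1630} = - \frac{6741}{2981270}$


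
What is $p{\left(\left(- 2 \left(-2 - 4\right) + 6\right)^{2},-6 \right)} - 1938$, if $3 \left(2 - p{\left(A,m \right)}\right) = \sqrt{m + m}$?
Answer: $-1936 - \frac{2 i \sqrt{3}}{3} \approx -1936.0 - 1.1547 i$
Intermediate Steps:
$p{\left(A,m \right)} = 2 - \frac{\sqrt{2} \sqrt{m}}{3}$ ($p{\left(A,m \right)} = 2 - \frac{\sqrt{m + m}}{3} = 2 - \frac{\sqrt{2 m}}{3} = 2 - \frac{\sqrt{2} \sqrt{m}}{3}$)
$p{\left(\left(- 2 \left(-2 - 4\right) + 6\right)^{2},-6 \right)} - 1938 = \left(2 - \frac{\sqrt{2} \sqrt{-6}}{3}\right) - 1938 = \left(2 - \frac{\sqrt{2} i \sqrt{6}}{3}\right) - 1938 = \left(2 - \frac{2 i \sqrt{3}}{3}\right) - 1938 = -1936 - \frac{2 i \sqrt{3}}{3}$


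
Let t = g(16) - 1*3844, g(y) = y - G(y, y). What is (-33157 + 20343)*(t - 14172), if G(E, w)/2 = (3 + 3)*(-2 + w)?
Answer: 232804752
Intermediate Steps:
G(E, w) = -24 + 12*w (G(E, w) = 2*((3 + 3)*(-2 + w)) = 2*(6*(-2 + w)) = 2*(-12 + 6*w) = -24 + 12*w)
g(y) = 24 - 11*y (g(y) = y - (-24 + 12*y) = y + (24 - 12*y) = 24 - 11*y)
t = -3996 (t = (24 - 11*16) - 1*3844 = (24 - 176) - 3844 = -152 - 3844 = -3996)
(-33157 + 20343)*(t - 14172) = (-33157 + 20343)*(-3996 - 14172) = -12814*(-18168) = 232804752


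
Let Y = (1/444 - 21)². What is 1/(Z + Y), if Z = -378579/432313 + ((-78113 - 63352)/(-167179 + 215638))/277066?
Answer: 190708771175217770832/83917522251032949667397 ≈ 0.0022726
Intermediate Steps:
Y = 86918329/197136 (Y = (1/444 - 21)² = (-9323/444)² = 86918329/197136 ≈ 440.91)
Z = -1694330672633257/1934793961277674 (Z = -378579*1/432313 - 141465/48459*(1/277066) = -378579/432313 - 141465*1/48459*(1/277066) = -378579/432313 - 47155/16153*1/277066 = -378579/432313 - 47155/4475447098 = -1694330672633257/1934793961277674 ≈ -0.87572)
1/(Z + Y) = 1/(-1694330672633257/1934793961277674 + 86918329/197136) = 1/(83917522251032949667397/190708771175217770832) = 190708771175217770832/83917522251032949667397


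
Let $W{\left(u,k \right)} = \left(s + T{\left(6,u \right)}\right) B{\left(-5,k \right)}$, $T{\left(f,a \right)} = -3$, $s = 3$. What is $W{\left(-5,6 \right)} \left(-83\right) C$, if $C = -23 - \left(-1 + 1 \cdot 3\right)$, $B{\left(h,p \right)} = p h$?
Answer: $0$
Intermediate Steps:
$B{\left(h,p \right)} = h p$
$W{\left(u,k \right)} = 0$ ($W{\left(u,k \right)} = \left(3 - 3\right) \left(- 5 k\right) = 0 \left(- 5 k\right) = 0$)
$C = -25$ ($C = -23 - \left(-1 + 3\right) = -23 - 2 = -25$)
$W{\left(-5,6 \right)} \left(-83\right) C = 0 \left(-83\right) \left(-25\right) = 0 \left(-25\right) = 0$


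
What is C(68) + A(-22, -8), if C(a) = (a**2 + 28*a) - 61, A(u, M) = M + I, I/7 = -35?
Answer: 6214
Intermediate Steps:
I = -245 (I = 7*(-35) = -245)
A(u, M) = -245 + M (A(u, M) = M - 245 = -245 + M)
C(a) = -61 + a**2 + 28*a
C(68) + A(-22, -8) = (-61 + 68**2 + 28*68) + (-245 - 8) = (-61 + 4624 + 1904) - 253 = 6467 - 253 = 6214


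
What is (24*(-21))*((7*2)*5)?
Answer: -35280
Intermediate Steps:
(24*(-21))*((7*2)*5) = -7056*5 = -504*70 = -35280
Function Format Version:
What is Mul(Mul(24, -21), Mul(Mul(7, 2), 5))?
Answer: -35280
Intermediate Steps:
Mul(Mul(24, -21), Mul(Mul(7, 2), 5)) = Mul(-504, Mul(14, 5)) = Mul(-504, 70) = -35280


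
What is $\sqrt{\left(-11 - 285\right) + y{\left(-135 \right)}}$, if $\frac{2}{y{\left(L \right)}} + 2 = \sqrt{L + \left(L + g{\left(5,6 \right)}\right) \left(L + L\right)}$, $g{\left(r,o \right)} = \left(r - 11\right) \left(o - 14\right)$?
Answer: $\frac{\sqrt{594 - 888 \sqrt{2595}}}{\sqrt{-2 + 3 \sqrt{2595}}} \approx 17.204 i$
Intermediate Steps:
$g{\left(r,o \right)} = \left(-14 + o\right) \left(-11 + r\right)$ ($g{\left(r,o \right)} = \left(-11 + r\right) \left(-14 + o\right) = \left(-14 + o\right) \left(-11 + r\right)$)
$y{\left(L \right)} = \frac{2}{-2 + \sqrt{L + 2 L \left(48 + L\right)}}$ ($y{\left(L \right)} = \frac{2}{-2 + \sqrt{L + \left(L + \left(154 - 70 - 66 + 6 \cdot 5\right)\right) \left(L + L\right)}} = \frac{2}{-2 + \sqrt{L + \left(L + \left(154 - 70 - 66 + 30\right)\right) 2 L}} = \frac{2}{-2 + \sqrt{L + \left(L + 48\right) 2 L}} = \frac{2}{-2 + \sqrt{L + \left(48 + L\right) 2 L}} = \frac{2}{-2 + \sqrt{L + 2 L \left(48 + L\right)}}$)
$\sqrt{\left(-11 - 285\right) + y{\left(-135 \right)}} = \sqrt{\left(-11 - 285\right) + \frac{2}{-2 + \sqrt{- 135 \left(97 + 2 \left(-135\right)\right)}}} = \sqrt{\left(-11 - 285\right) + \frac{2}{-2 + \sqrt{- 135 \left(97 - 270\right)}}} = \sqrt{-296 + \frac{2}{-2 + \sqrt{\left(-135\right) \left(-173\right)}}} = \sqrt{-296 + \frac{2}{-2 + \sqrt{23355}}} = \sqrt{-296 + \frac{2}{-2 + 3 \sqrt{2595}}}$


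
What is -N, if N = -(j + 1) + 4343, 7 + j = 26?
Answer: -4323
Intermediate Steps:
j = 19 (j = -7 + 26 = 19)
N = 4323 (N = -(19 + 1) + 4343 = -1*20 + 4343 = -20 + 4343 = 4323)
-N = -1*4323 = -4323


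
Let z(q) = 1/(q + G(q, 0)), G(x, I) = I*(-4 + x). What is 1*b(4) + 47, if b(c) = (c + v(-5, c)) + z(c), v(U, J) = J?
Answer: 221/4 ≈ 55.250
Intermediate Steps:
z(q) = 1/q (z(q) = 1/(q + 0*(-4 + q)) = 1/(q + 0) = 1/q)
b(c) = 1/c + 2*c (b(c) = (c + c) + 1/c = 2*c + 1/c = 1/c + 2*c)
1*b(4) + 47 = 1*(1/4 + 2*4) + 47 = 1*(¼ + 8) + 47 = 1*(33/4) + 47 = 33/4 + 47 = 221/4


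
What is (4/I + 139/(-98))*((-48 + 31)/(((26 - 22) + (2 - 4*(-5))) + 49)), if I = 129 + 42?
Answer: 397409/1256850 ≈ 0.31619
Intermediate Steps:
I = 171
(4/I + 139/(-98))*((-48 + 31)/(((26 - 22) + (2 - 4*(-5))) + 49)) = (4/171 + 139/(-98))*((-48 + 31)/(((26 - 22) + (2 - 4*(-5))) + 49)) = (4*(1/171) + 139*(-1/98))*(-17/((4 + (2 + 20)) + 49)) = (4/171 - 139/98)*(-17/((4 + 22) + 49)) = -(-397409)/(16758*(26 + 49)) = -(-397409)/(16758*75) = -23377/16758*(-17/75) = 397409/1256850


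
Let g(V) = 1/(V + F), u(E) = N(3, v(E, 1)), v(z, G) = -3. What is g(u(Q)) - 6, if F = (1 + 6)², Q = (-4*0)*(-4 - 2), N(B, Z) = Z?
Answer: -275/46 ≈ -5.9783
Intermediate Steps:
Q = 0 (Q = 0*(-6) = 0)
u(E) = -3
F = 49 (F = 7² = 49)
g(V) = 1/(49 + V) (g(V) = 1/(V + 49) = 1/(49 + V))
g(u(Q)) - 6 = 1/(49 - 3) - 6 = 1/46 - 6 = -275/46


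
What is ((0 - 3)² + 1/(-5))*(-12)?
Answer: -528/5 ≈ -105.60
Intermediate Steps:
((0 - 3)² + 1/(-5))*(-12) = ((-3)² - ⅕)*(-12) = (9 - ⅕)*(-12) = (44/5)*(-12) = -528/5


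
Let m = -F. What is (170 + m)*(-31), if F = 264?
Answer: 2914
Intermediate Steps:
m = -264 (m = -1*264 = -264)
(170 + m)*(-31) = (170 - 264)*(-31) = -94*(-31) = 2914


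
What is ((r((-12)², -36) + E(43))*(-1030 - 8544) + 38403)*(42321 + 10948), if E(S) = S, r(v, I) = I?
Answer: -1524292435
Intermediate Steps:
((r((-12)², -36) + E(43))*(-1030 - 8544) + 38403)*(42321 + 10948) = ((-36 + 43)*(-1030 - 8544) + 38403)*(42321 + 10948) = (7*(-9574) + 38403)*53269 = (-67018 + 38403)*53269 = -28615*53269 = -1524292435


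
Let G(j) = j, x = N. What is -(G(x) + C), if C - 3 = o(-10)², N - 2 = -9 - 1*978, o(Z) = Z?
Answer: 882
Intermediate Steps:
N = -985 (N = 2 + (-9 - 1*978) = 2 + (-9 - 978) = 2 - 987 = -985)
x = -985
C = 103 (C = 3 + (-10)² = 3 + 100 = 103)
-(G(x) + C) = -(-985 + 103) = -1*(-882) = 882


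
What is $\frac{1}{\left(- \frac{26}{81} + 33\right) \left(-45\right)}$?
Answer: $- \frac{9}{13235} \approx -0.00068002$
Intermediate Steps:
$\frac{1}{\left(- \frac{26}{81} + 33\right) \left(-45\right)} = \frac{1}{\frac{2647}{81} \left(-45\right)} = \frac{1}{- \frac{13235}{9}} = - \frac{9}{13235}$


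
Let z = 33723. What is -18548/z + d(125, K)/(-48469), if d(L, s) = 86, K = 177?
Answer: -901903190/1634520087 ≈ -0.55178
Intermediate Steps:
-18548/z + d(125, K)/(-48469) = -18548/33723 + 86/(-48469) = -18548*1/33723 + 86*(-1/48469) = -18548/33723 - 86/48469 = -901903190/1634520087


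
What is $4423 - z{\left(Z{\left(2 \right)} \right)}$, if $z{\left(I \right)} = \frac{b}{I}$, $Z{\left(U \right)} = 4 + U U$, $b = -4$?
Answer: $\frac{8847}{2} \approx 4423.5$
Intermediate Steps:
$Z{\left(U \right)} = 4 + U^{2}$
$z{\left(I \right)} = - \frac{4}{I}$
$4423 - z{\left(Z{\left(2 \right)} \right)} = 4423 - - \frac{4}{4 + 2^{2}} = 4423 - - \frac{4}{4 + 4} = 4423 - - \frac{4}{8} = 4423 - \left(-4\right) \frac{1}{8} = 4423 - - \frac{1}{2} = 4423 + \frac{1}{2} = \frac{8847}{2}$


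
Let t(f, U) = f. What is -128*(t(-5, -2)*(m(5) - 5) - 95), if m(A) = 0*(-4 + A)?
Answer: 8960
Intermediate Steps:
m(A) = 0
-128*(t(-5, -2)*(m(5) - 5) - 95) = -128*(-5*(0 - 5) - 95) = -128*(-5*(-5) - 95) = -128*(25 - 95) = -128*(-70) = 8960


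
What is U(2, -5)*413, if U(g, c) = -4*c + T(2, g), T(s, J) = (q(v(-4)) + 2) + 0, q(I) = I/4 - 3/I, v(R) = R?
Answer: 35931/4 ≈ 8982.8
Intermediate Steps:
q(I) = -3/I + I/4 (q(I) = I*(¼) - 3/I = I/4 - 3/I = -3/I + I/4)
T(s, J) = 7/4 (T(s, J) = ((-3/(-4) + (¼)*(-4)) + 2) + 0 = ((-3*(-¼) - 1) + 2) + 0 = ((¾ - 1) + 2) + 0 = (-¼ + 2) + 0 = 7/4 + 0 = 7/4)
U(g, c) = 7/4 - 4*c (U(g, c) = -4*c + 7/4 = 7/4 - 4*c)
U(2, -5)*413 = (7/4 - 4*(-5))*413 = (7/4 + 20)*413 = (87/4)*413 = 35931/4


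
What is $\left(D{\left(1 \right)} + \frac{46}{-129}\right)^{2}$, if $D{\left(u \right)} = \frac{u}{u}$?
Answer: $\frac{6889}{16641} \approx 0.41398$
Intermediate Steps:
$D{\left(u \right)} = 1$
$\left(D{\left(1 \right)} + \frac{46}{-129}\right)^{2} = \left(1 + \frac{46}{-129}\right)^{2} = \left(1 + 46 \left(- \frac{1}{129}\right)\right)^{2} = \left(1 - \frac{46}{129}\right)^{2} = \left(\frac{83}{129}\right)^{2} = \frac{6889}{16641}$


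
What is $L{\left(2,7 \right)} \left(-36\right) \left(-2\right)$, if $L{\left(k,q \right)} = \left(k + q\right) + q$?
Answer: $1152$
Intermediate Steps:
$L{\left(k,q \right)} = k + 2 q$
$L{\left(2,7 \right)} \left(-36\right) \left(-2\right) = \left(2 + 2 \cdot 7\right) \left(-36\right) \left(-2\right) = \left(2 + 14\right) \left(-36\right) \left(-2\right) = 16 \left(-36\right) \left(-2\right) = \left(-576\right) \left(-2\right) = 1152$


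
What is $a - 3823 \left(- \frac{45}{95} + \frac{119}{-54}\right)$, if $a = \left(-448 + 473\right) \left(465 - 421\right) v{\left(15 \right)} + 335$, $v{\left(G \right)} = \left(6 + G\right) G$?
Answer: $\frac{366354491}{1026} \approx 3.5707 \cdot 10^{5}$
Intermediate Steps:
$v{\left(G \right)} = G \left(6 + G\right)$
$a = 346835$ ($a = \left(-448 + 473\right) \left(465 - 421\right) 15 \left(6 + 15\right) + 335 = 25 \cdot 44 \cdot 15 \cdot 21 + 335 = 1100 \cdot 315 + 335 = 346500 + 335 = 346835$)
$a - 3823 \left(- \frac{45}{95} + \frac{119}{-54}\right) = 346835 - 3823 \left(- \frac{45}{95} + \frac{119}{-54}\right) = 346835 - 3823 \left(\left(-45\right) \frac{1}{95} + 119 \left(- \frac{1}{54}\right)\right) = 346835 - 3823 \left(- \frac{9}{19} - \frac{119}{54}\right) = 346835 - - \frac{10501781}{1026} = 346835 + \frac{10501781}{1026} = \frac{366354491}{1026}$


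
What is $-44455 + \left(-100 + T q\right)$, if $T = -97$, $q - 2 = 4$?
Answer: $-45137$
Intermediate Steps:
$q = 6$ ($q = 2 + 4 = 6$)
$-44455 + \left(-100 + T q\right) = -44455 - 682 = -45137$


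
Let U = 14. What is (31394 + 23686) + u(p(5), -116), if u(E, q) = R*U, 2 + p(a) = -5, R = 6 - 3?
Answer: 55122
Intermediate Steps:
R = 3
p(a) = -7 (p(a) = -2 - 5 = -7)
u(E, q) = 42 (u(E, q) = 3*14 = 42)
(31394 + 23686) + u(p(5), -116) = (31394 + 23686) + 42 = 55080 + 42 = 55122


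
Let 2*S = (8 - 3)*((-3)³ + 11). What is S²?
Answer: 1600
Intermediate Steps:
S = -40 (S = ((8 - 3)*((-3)³ + 11))/2 = (5*(-27 + 11))/2 = (5*(-16))/2 = (½)*(-80) = -40)
S² = (-40)² = 1600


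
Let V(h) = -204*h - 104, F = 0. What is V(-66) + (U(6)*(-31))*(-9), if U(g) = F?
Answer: 13360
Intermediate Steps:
U(g) = 0
V(h) = -104 - 204*h
V(-66) + (U(6)*(-31))*(-9) = (-104 - 204*(-66)) + (0*(-31))*(-9) = (-104 + 13464) + 0*(-9) = 13360 + 0 = 13360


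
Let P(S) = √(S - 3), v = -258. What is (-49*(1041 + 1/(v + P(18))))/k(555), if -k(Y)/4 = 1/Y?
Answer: 89714040045/12676 - 1295*√15/12676 ≈ 7.0775e+6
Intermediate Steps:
k(Y) = -4/Y
P(S) = √(-3 + S)
(-49*(1041 + 1/(v + P(18))))/k(555) = (-49*(1041 + 1/(-258 + √(-3 + 18))))/((-4/555)) = (-49*(1041 + 1/(-258 + √15)))/((-4*1/555)) = (-51009 - 49/(-258 + √15))/(-4/555) = (-51009 - 49/(-258 + √15))*(-555/4) = 28309995/4 + 27195/(4*(-258 + √15))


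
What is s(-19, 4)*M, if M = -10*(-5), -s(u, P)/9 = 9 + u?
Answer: 4500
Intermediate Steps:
s(u, P) = -81 - 9*u (s(u, P) = -9*(9 + u) = -81 - 9*u)
M = 50
s(-19, 4)*M = (-81 - 9*(-19))*50 = (-81 + 171)*50 = 90*50 = 4500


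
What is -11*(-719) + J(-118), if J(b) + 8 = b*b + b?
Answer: 21707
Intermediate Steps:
J(b) = -8 + b + b² (J(b) = -8 + (b*b + b) = -8 + (b² + b) = -8 + (b + b²) = -8 + b + b²)
-11*(-719) + J(-118) = -11*(-719) + (-8 - 118 + (-118)²) = 7909 + (-8 - 118 + 13924) = 7909 + 13798 = 21707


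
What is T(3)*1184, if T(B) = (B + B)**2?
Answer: 42624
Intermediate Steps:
T(B) = 4*B**2 (T(B) = (2*B)**2 = 4*B**2)
T(3)*1184 = (4*3**2)*1184 = (4*9)*1184 = 36*1184 = 42624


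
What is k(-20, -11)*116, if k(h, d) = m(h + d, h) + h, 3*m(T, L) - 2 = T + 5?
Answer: -3248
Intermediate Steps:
m(T, L) = 7/3 + T/3 (m(T, L) = ⅔ + (T + 5)/3 = ⅔ + (5 + T)/3 = ⅔ + (5/3 + T/3) = 7/3 + T/3)
k(h, d) = 7/3 + d/3 + 4*h/3 (k(h, d) = (7/3 + (h + d)/3) + h = (7/3 + (d + h)/3) + h = (7/3 + (d/3 + h/3)) + h = (7/3 + d/3 + h/3) + h = 7/3 + d/3 + 4*h/3)
k(-20, -11)*116 = (7/3 + (⅓)*(-11) + (4/3)*(-20))*116 = (7/3 - 11/3 - 80/3)*116 = -28*116 = -3248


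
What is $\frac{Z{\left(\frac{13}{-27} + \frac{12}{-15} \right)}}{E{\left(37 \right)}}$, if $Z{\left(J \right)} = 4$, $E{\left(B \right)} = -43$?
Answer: $- \frac{4}{43} \approx -0.093023$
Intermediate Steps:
$\frac{Z{\left(\frac{13}{-27} + \frac{12}{-15} \right)}}{E{\left(37 \right)}} = \frac{4}{-43} = 4 \left(- \frac{1}{43}\right) = - \frac{4}{43}$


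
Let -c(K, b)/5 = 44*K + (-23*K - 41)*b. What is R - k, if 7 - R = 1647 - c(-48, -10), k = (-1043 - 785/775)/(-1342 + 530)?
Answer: 3905984189/62930 ≈ 62069.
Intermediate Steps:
k = 80911/62930 (k = (-1043 - 785*1/775)/(-812) = (-1043 - 157/155)*(-1/812) = -161822/155*(-1/812) = 80911/62930 ≈ 1.2857)
c(K, b) = -220*K - 5*b*(-41 - 23*K) (c(K, b) = -5*(44*K + (-23*K - 41)*b) = -5*(44*K + (-41 - 23*K)*b) = -5*(44*K + b*(-41 - 23*K)) = -220*K - 5*b*(-41 - 23*K))
R = 62070 (R = 7 - (1647 - (-220*(-48) + 205*(-10) + 115*(-48)*(-10))) = 7 - (1647 - (10560 - 2050 + 55200)) = 7 - (1647 - 1*63710) = 7 - (1647 - 63710) = 7 - 1*(-62063) = 7 + 62063 = 62070)
R - k = 62070 - 1*80911/62930 = 62070 - 80911/62930 = 3905984189/62930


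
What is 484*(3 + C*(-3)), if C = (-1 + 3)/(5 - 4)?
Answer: -1452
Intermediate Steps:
C = 2 (C = 2/1 = 2*1 = 2)
484*(3 + C*(-3)) = 484*(3 + 2*(-3)) = 484*(3 - 6) = 484*(-3) = -1452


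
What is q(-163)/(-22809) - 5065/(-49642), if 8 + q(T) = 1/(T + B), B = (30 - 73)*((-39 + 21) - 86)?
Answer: 499519573147/4879013384802 ≈ 0.10238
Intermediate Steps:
B = 4472 (B = -43*(-18 - 86) = -43*(-104) = 4472)
q(T) = -8 + 1/(4472 + T) (q(T) = -8 + 1/(T + 4472) = -8 + 1/(4472 + T))
q(-163)/(-22809) - 5065/(-49642) = ((-35775 - 8*(-163))/(4472 - 163))/(-22809) - 5065/(-49642) = ((-35775 + 1304)/4309)*(-1/22809) - 5065*(-1/49642) = ((1/4309)*(-34471))*(-1/22809) + 5065/49642 = -34471/4309*(-1/22809) + 5065/49642 = 34471/98283981 + 5065/49642 = 499519573147/4879013384802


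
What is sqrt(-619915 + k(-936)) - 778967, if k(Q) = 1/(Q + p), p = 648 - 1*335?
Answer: -778967 + 3*I*sqrt(26734109962)/623 ≈ -7.7897e+5 + 787.35*I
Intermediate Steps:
p = 313 (p = 648 - 335 = 313)
k(Q) = 1/(313 + Q) (k(Q) = 1/(Q + 313) = 1/(313 + Q))
sqrt(-619915 + k(-936)) - 778967 = sqrt(-619915 + 1/(313 - 936)) - 778967 = sqrt(-619915 + 1/(-623)) - 778967 = sqrt(-619915 - 1/623) - 778967 = sqrt(-386207046/623) - 778967 = 3*I*sqrt(26734109962)/623 - 778967 = -778967 + 3*I*sqrt(26734109962)/623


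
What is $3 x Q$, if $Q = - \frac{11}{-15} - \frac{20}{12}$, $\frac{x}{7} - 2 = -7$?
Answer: $98$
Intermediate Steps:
$x = -35$ ($x = 14 + 7 \left(-7\right) = 14 - 49 = -35$)
$Q = - \frac{14}{15}$ ($Q = \left(-11\right) \left(- \frac{1}{15}\right) - \frac{5}{3} = \frac{11}{15} - \frac{5}{3} = - \frac{14}{15} \approx -0.93333$)
$3 x Q = 3 \left(-35\right) \left(- \frac{14}{15}\right) = \left(-105\right) \left(- \frac{14}{15}\right) = 98$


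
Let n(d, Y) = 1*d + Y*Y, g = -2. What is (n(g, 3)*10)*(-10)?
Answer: -700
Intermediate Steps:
n(d, Y) = d + Y²
(n(g, 3)*10)*(-10) = ((-2 + 3²)*10)*(-10) = ((-2 + 9)*10)*(-10) = (7*10)*(-10) = 70*(-10) = -700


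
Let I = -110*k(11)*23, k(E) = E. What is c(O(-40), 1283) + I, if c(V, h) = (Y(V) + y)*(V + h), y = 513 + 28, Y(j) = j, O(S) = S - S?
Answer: 666273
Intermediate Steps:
O(S) = 0
I = -27830 (I = -110*11*23 = -1210*23 = -27830)
y = 541
c(V, h) = (541 + V)*(V + h) (c(V, h) = (V + 541)*(V + h) = (541 + V)*(V + h))
c(O(-40), 1283) + I = (0² + 541*0 + 541*1283 + 0*1283) - 27830 = (0 + 0 + 694103 + 0) - 27830 = 694103 - 27830 = 666273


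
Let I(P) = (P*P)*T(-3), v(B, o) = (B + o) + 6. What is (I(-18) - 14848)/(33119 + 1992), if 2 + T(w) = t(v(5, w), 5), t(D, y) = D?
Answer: -12904/35111 ≈ -0.36752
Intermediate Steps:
v(B, o) = 6 + B + o
T(w) = 9 + w (T(w) = -2 + (6 + 5 + w) = -2 + (11 + w) = 9 + w)
I(P) = 6*P² (I(P) = (P*P)*(9 - 3) = P²*6 = 6*P²)
(I(-18) - 14848)/(33119 + 1992) = (6*(-18)² - 14848)/(33119 + 1992) = (6*324 - 14848)/35111 = (1944 - 14848)*(1/35111) = -12904*1/35111 = -12904/35111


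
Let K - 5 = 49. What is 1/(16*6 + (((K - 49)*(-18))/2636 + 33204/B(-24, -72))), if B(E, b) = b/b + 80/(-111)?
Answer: 40858/4861599765 ≈ 8.4042e-6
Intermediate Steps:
K = 54 (K = 5 + 49 = 54)
B(E, b) = 31/111 (B(E, b) = 1 + 80*(-1/111) = 1 - 80/111 = 31/111)
1/(16*6 + (((K - 49)*(-18))/2636 + 33204/B(-24, -72))) = 1/(16*6 + (((54 - 49)*(-18))/2636 + 33204/(31/111))) = 1/(96 + ((5*(-18))*(1/2636) + 33204*(111/31))) = 1/(96 + (-90*1/2636 + 3685644/31)) = 1/(96 + (-45/1318 + 3685644/31)) = 1/(96 + 4857677397/40858) = 1/(4861599765/40858) = 40858/4861599765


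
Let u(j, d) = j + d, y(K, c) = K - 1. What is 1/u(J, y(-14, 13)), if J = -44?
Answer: -1/59 ≈ -0.016949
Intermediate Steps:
y(K, c) = -1 + K
u(j, d) = d + j
1/u(J, y(-14, 13)) = 1/((-1 - 14) - 44) = 1/(-15 - 44) = 1/(-59) = -1/59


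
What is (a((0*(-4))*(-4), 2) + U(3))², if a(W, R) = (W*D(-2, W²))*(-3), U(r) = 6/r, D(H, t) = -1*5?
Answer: 4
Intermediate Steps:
D(H, t) = -5
a(W, R) = 15*W (a(W, R) = (W*(-5))*(-3) = -5*W*(-3) = 15*W)
(a((0*(-4))*(-4), 2) + U(3))² = (15*((0*(-4))*(-4)) + 6/3)² = (15*(0*(-4)) + 6*(⅓))² = (15*0 + 2)² = (0 + 2)² = 2² = 4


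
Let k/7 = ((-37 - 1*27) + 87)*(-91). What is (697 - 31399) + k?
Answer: -45353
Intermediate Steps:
k = -14651 (k = 7*(((-37 - 1*27) + 87)*(-91)) = 7*(((-37 - 27) + 87)*(-91)) = 7*((-64 + 87)*(-91)) = 7*(23*(-91)) = 7*(-2093) = -14651)
(697 - 31399) + k = (697 - 31399) - 14651 = -30702 - 14651 = -45353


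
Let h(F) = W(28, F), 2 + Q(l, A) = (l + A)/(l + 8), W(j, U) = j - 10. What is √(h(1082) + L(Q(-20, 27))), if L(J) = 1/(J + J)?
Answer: 2*√4278/31 ≈ 4.2198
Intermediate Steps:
W(j, U) = -10 + j
Q(l, A) = -2 + (A + l)/(8 + l) (Q(l, A) = -2 + (l + A)/(l + 8) = -2 + (A + l)/(8 + l))
h(F) = 18 (h(F) = -10 + 28 = 18)
L(J) = 1/(2*J)
√(h(1082) + L(Q(-20, 27))) = √(18 + 1/(2*(((-16 + 27 - 1*(-20))/(8 - 20))))) = √(18 + 1/(2*(((-16 + 27 + 20)/(-12))))) = √(18 + 1/(2*((-1/12*31)))) = √(18 + 1/(2*(-31/12))) = √(18 + (½)*(-12/31)) = √(18 - 6/31) = √(552/31) = 2*√4278/31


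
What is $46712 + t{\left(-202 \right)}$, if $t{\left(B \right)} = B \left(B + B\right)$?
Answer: $128320$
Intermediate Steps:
$t{\left(B \right)} = 2 B^{2}$ ($t{\left(B \right)} = B 2 B = 2 B^{2}$)
$46712 + t{\left(-202 \right)} = 46712 + 2 \left(-202\right)^{2} = 46712 + 2 \cdot 40804 = 46712 + 81608 = 128320$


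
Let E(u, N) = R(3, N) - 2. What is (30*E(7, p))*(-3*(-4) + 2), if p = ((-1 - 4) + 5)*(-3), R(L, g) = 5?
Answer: 1260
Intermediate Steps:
p = 0 (p = (-5 + 5)*(-3) = 0*(-3) = 0)
E(u, N) = 3 (E(u, N) = 5 - 2 = 3)
(30*E(7, p))*(-3*(-4) + 2) = (30*3)*(-3*(-4) + 2) = 90*(12 + 2) = 90*14 = 1260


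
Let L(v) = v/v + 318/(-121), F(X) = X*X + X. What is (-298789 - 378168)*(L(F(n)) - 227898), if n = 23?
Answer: 18667668073235/121 ≈ 1.5428e+11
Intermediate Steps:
F(X) = X + X² (F(X) = X² + X = X + X²)
L(v) = -197/121 (L(v) = 1 + 318*(-1/121) = 1 - 318/121 = -197/121)
(-298789 - 378168)*(L(F(n)) - 227898) = (-298789 - 378168)*(-197/121 - 227898) = -676957*(-27575855/121) = 18667668073235/121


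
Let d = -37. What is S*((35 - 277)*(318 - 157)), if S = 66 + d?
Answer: -1129898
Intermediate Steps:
S = 29 (S = 66 - 37 = 29)
S*((35 - 277)*(318 - 157)) = 29*((35 - 277)*(318 - 157)) = 29*(-242*161) = 29*(-38962) = -1129898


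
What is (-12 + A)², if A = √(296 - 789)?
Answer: (12 - I*√493)² ≈ -349.0 - 532.89*I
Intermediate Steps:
A = I*√493 (A = √(-493) = I*√493 ≈ 22.204*I)
(-12 + A)² = (-12 + I*√493)²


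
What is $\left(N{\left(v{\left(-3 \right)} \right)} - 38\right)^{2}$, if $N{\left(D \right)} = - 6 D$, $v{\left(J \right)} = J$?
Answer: $400$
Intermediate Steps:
$\left(N{\left(v{\left(-3 \right)} \right)} - 38\right)^{2} = \left(\left(-6\right) \left(-3\right) - 38\right)^{2} = \left(18 - 38\right)^{2} = \left(-20\right)^{2} = 400$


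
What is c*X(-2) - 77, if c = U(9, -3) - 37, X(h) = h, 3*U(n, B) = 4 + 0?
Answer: -17/3 ≈ -5.6667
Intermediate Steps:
U(n, B) = 4/3 (U(n, B) = (4 + 0)/3 = (1/3)*4 = 4/3)
c = -107/3 (c = 4/3 - 37 = -107/3 ≈ -35.667)
c*X(-2) - 77 = -107/3*(-2) - 77 = 214/3 - 77 = -17/3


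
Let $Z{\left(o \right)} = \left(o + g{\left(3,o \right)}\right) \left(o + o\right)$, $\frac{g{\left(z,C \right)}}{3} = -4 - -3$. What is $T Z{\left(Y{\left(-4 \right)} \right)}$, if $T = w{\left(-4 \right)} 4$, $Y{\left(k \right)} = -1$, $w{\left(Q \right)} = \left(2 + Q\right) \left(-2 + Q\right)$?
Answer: $384$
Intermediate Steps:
$w{\left(Q \right)} = \left(-2 + Q\right) \left(2 + Q\right)$
$g{\left(z,C \right)} = -3$ ($g{\left(z,C \right)} = 3 \left(-4 - -3\right) = 3 \left(-4 + 3\right) = 3 \left(-1\right) = -3$)
$Z{\left(o \right)} = 2 o \left(-3 + o\right)$ ($Z{\left(o \right)} = \left(o - 3\right) \left(o + o\right) = \left(-3 + o\right) 2 o = 2 o \left(-3 + o\right)$)
$T = 48$ ($T = \left(-4 + \left(-4\right)^{2}\right) 4 = \left(-4 + 16\right) 4 = 12 \cdot 4 = 48$)
$T Z{\left(Y{\left(-4 \right)} \right)} = 48 \cdot 2 \left(-1\right) \left(-3 - 1\right) = 48 \cdot 2 \left(-1\right) \left(-4\right) = 48 \cdot 8 = 384$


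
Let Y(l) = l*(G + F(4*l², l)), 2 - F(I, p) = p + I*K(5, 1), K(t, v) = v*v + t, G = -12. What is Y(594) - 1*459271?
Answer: -5030848063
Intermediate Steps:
K(t, v) = t + v² (K(t, v) = v² + t = t + v²)
F(I, p) = 2 - p - 6*I (F(I, p) = 2 - (p + I*(5 + 1²)) = 2 - (p + I*(5 + 1)) = 2 - (p + I*6) = 2 - (p + 6*I) = 2 + (-p - 6*I) = 2 - p - 6*I)
Y(l) = l*(-10 - l - 24*l²) (Y(l) = l*(-12 + (2 - l - 24*l²)) = l*(-10 - l - 24*l²))
Y(594) - 1*459271 = -1*594*(10 + 594 + 24*594²) - 1*459271 = -1*594*(10 + 594 + 24*352836) - 459271 = -1*594*(10 + 594 + 8468064) - 459271 = -1*594*8468668 - 459271 = -5030388792 - 459271 = -5030848063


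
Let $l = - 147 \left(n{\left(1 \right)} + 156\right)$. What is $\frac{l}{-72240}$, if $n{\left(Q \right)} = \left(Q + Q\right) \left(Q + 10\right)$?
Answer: $\frac{623}{1720} \approx 0.36221$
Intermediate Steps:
$n{\left(Q \right)} = 2 Q \left(10 + Q\right)$
$l = -26166$ ($l = - 147 \left(2 \cdot 1 \left(10 + 1\right) + 156\right) = - 147 \left(2 \cdot 1 \cdot 11 + 156\right) = - 147 \left(22 + 156\right) = \left(-147\right) 178 = -26166$)
$\frac{l}{-72240} = - \frac{26166}{-72240} = \left(-26166\right) \left(- \frac{1}{72240}\right) = \frac{623}{1720}$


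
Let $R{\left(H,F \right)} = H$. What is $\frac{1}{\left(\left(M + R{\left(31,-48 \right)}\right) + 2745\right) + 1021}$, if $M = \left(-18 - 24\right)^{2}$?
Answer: $\frac{1}{5561} \approx 0.00017982$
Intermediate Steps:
$M = 1764$ ($M = \left(-42\right)^{2} = 1764$)
$\frac{1}{\left(\left(M + R{\left(31,-48 \right)}\right) + 2745\right) + 1021} = \frac{1}{\left(\left(1764 + 31\right) + 2745\right) + 1021} = \frac{1}{\left(1795 + 2745\right) + 1021} = \frac{1}{4540 + 1021} = \frac{1}{5561}$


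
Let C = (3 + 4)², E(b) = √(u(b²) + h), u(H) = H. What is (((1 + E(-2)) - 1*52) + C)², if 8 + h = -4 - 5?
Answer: (2 - I*√13)² ≈ -9.0 - 14.422*I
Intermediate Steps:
h = -17 (h = -8 + (-4 - 5) = -8 - 9 = -17)
E(b) = √(-17 + b²) (E(b) = √(b² - 17) = √(-17 + b²))
C = 49 (C = 7² = 49)
(((1 + E(-2)) - 1*52) + C)² = (((1 + √(-17 + (-2)²)) - 1*52) + 49)² = (((1 + √(-17 + 4)) - 52) + 49)² = (((1 + √(-13)) - 52) + 49)² = (((1 + I*√13) - 52) + 49)² = ((-51 + I*√13) + 49)² = (-2 + I*√13)²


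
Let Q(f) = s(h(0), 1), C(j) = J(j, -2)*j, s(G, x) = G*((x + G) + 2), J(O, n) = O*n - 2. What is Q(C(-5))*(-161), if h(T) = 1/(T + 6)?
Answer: -3059/36 ≈ -84.972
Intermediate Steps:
J(O, n) = -2 + O*n
h(T) = 1/(6 + T)
s(G, x) = G*(2 + G + x) (s(G, x) = G*((G + x) + 2) = G*(2 + G + x))
C(j) = j*(-2 - 2*j) (C(j) = (-2 + j*(-2))*j = (-2 - 2*j)*j = j*(-2 - 2*j))
Q(f) = 19/36 (Q(f) = (2 + 1/(6 + 0) + 1)/(6 + 0) = (2 + 1/6 + 1)/6 = (2 + ⅙ + 1)/6 = (⅙)*(19/6) = 19/36)
Q(C(-5))*(-161) = (19/36)*(-161) = -3059/36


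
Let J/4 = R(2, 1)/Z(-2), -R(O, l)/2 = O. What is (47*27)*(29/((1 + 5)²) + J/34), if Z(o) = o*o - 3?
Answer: 28905/68 ≈ 425.07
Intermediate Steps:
R(O, l) = -2*O
Z(o) = -3 + o² (Z(o) = o² - 3 = -3 + o²)
J = -16 (J = 4*((-2*2)/(-3 + (-2)²)) = 4*(-4/(-3 + 4)) = 4*(-4/1) = 4*(-4*1) = 4*(-4) = -16)
(47*27)*(29/((1 + 5)²) + J/34) = (47*27)*(29/((1 + 5)²) - 16/34) = 1269*(29/(6²) - 16*1/34) = 1269*(29/36 - 8/17) = 1269*(205/612) = 28905/68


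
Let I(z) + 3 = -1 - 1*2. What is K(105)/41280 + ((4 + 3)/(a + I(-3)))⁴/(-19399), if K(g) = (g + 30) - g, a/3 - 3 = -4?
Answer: 123973063/175132930464 ≈ 0.00070788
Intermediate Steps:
a = -3 (a = 9 + 3*(-4) = 9 - 12 = -3)
I(z) = -6 (I(z) = -3 + (-1 - 1*2) = -3 + (-1 - 2) = -3 - 3 = -6)
K(g) = 30 (K(g) = (30 + g) - g = 30)
K(105)/41280 + ((4 + 3)/(a + I(-3)))⁴/(-19399) = 30/41280 + ((4 + 3)/(-3 - 6))⁴/(-19399) = 30*(1/41280) + (7/(-9))⁴*(-1/19399) = 1/1376 + (7*(-⅑))⁴*(-1/19399) = 1/1376 + (-7/9)⁴*(-1/19399) = 1/1376 + (2401/6561)*(-1/19399) = 1/1376 - 2401/127276839 = 123973063/175132930464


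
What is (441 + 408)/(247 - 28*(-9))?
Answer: 849/499 ≈ 1.7014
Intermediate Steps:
(441 + 408)/(247 - 28*(-9)) = 849/(247 + 252) = 849/499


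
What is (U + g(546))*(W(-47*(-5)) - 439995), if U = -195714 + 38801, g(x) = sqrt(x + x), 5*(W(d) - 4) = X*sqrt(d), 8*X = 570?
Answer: (156913 - 2*sqrt(273))*(1759964 - 57*sqrt(235))/4 ≈ 6.8991e+10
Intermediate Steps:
X = 285/4 (X = (1/8)*570 = 285/4 ≈ 71.250)
W(d) = 4 + 57*sqrt(d)/4 (W(d) = 4 + (285*sqrt(d)/4)/5 = 4 + 57*sqrt(d)/4)
g(x) = sqrt(2)*sqrt(x) (g(x) = sqrt(2*x) = sqrt(2)*sqrt(x))
U = -156913
(U + g(546))*(W(-47*(-5)) - 439995) = (-156913 + sqrt(2)*sqrt(546))*((4 + 57*sqrt(-47*(-5))/4) - 439995) = (-156913 + 2*sqrt(273))*((4 + 57*sqrt(235)/4) - 439995) = (-156913 + 2*sqrt(273))*(-439991 + 57*sqrt(235)/4) = (-439991 + 57*sqrt(235)/4)*(-156913 + 2*sqrt(273))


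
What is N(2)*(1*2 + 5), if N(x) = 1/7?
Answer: 1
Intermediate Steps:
N(x) = ⅐
N(2)*(1*2 + 5) = (1*2 + 5)/7 = (2 + 5)/7 = (⅐)*7 = 1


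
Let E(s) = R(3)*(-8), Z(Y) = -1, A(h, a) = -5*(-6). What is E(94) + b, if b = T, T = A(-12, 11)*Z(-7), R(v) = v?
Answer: -54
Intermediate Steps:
A(h, a) = 30
T = -30 (T = 30*(-1) = -30)
b = -30
E(s) = -24 (E(s) = 3*(-8) = -24)
E(94) + b = -24 - 30 = -54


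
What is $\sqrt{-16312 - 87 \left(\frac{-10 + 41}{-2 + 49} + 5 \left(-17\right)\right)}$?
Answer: $\frac{2 i \sqrt{4956103}}{47} \approx 94.733 i$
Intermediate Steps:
$\sqrt{-16312 - 87 \left(\frac{-10 + 41}{-2 + 49} + 5 \left(-17\right)\right)} = \sqrt{-16312 - 87 \left(\frac{31}{47} - 85\right)} = \sqrt{-16312 - - \frac{344868}{47}} = \sqrt{-16312 + \frac{344868}{47}} = \sqrt{- \frac{421796}{47}} = \frac{2 i \sqrt{4956103}}{47}$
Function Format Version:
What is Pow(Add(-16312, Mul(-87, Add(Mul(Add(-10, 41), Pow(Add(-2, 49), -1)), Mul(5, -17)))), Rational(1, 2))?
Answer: Mul(Rational(2, 47), I, Pow(4956103, Rational(1, 2))) ≈ Mul(94.733, I)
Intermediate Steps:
Pow(Add(-16312, Mul(-87, Add(Mul(Add(-10, 41), Pow(Add(-2, 49), -1)), Mul(5, -17)))), Rational(1, 2)) = Pow(Add(-16312, Mul(-87, Add(Mul(31, Pow(47, -1)), -85))), Rational(1, 2)) = Pow(Add(-16312, Mul(-87, Add(Mul(31, Rational(1, 47)), -85))), Rational(1, 2)) = Pow(Add(-16312, Mul(-87, Add(Rational(31, 47), -85))), Rational(1, 2)) = Pow(Add(-16312, Mul(-87, Rational(-3964, 47))), Rational(1, 2)) = Pow(Add(-16312, Rational(344868, 47)), Rational(1, 2)) = Pow(Rational(-421796, 47), Rational(1, 2)) = Mul(Rational(2, 47), I, Pow(4956103, Rational(1, 2)))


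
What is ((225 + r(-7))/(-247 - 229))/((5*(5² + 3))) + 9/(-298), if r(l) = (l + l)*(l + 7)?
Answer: -66681/1985872 ≈ -0.033578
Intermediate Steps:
r(l) = 2*l*(7 + l) (r(l) = (2*l)*(7 + l) = 2*l*(7 + l))
((225 + r(-7))/(-247 - 229))/((5*(5² + 3))) + 9/(-298) = ((225 + 2*(-7)*(7 - 7))/(-247 - 229))/((5*(5² + 3))) + 9/(-298) = ((225 + 2*(-7)*0)/(-476))/((5*(25 + 3))) + 9*(-1/298) = ((225 + 0)*(-1/476))/((5*28)) - 9/298 = (225*(-1/476))/140 - 9/298 = -225/476*1/140 - 9/298 = -45/13328 - 9/298 = -66681/1985872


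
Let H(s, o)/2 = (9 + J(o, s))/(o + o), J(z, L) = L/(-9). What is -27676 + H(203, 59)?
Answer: -14696078/531 ≈ -27676.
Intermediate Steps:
J(z, L) = -L/9 (J(z, L) = L*(-⅑) = -L/9)
H(s, o) = (9 - s/9)/o (H(s, o) = 2*((9 - s/9)/(o + o)) = 2*((9 - s/9)/((2*o))) = 2*((9 - s/9)*(1/(2*o))) = 2*((9 - s/9)/(2*o)) = (9 - s/9)/o)
-27676 + H(203, 59) = -27676 + (⅑)*(81 - 1*203)/59 = -27676 + (⅑)*(1/59)*(81 - 203) = -27676 + (⅑)*(1/59)*(-122) = -27676 - 122/531 = -14696078/531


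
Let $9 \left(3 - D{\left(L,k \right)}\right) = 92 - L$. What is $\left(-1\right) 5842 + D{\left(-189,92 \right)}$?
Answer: $- \frac{52832}{9} \approx -5870.2$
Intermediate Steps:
$D{\left(L,k \right)} = - \frac{65}{9} + \frac{L}{9}$ ($D{\left(L,k \right)} = 3 - \frac{92 - L}{9} = 3 + \left(- \frac{92}{9} + \frac{L}{9}\right) = - \frac{65}{9} + \frac{L}{9}$)
$\left(-1\right) 5842 + D{\left(-189,92 \right)} = \left(-1\right) 5842 + \left(- \frac{65}{9} + \frac{1}{9} \left(-189\right)\right) = -5842 - \frac{254}{9} = - \frac{52832}{9}$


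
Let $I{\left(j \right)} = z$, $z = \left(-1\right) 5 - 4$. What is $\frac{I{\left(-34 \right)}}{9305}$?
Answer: $- \frac{9}{9305} \approx -0.00096722$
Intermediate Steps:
$z = -9$ ($z = -5 - 4 = -9$)
$I{\left(j \right)} = -9$
$\frac{I{\left(-34 \right)}}{9305} = - \frac{9}{9305}$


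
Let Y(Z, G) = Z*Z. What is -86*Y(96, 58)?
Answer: -792576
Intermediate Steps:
Y(Z, G) = Z²
-86*Y(96, 58) = -86*96² = -86*9216 = -792576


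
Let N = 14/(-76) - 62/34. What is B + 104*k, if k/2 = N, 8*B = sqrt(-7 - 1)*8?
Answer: -134888/323 + 2*I*sqrt(2) ≈ -417.61 + 2.8284*I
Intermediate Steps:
N = -1297/646 (N = 14*(-1/76) - 62*1/34 = -7/38 - 31/17 = -1297/646 ≈ -2.0077)
B = 2*I*sqrt(2) (B = (sqrt(-7 - 1)*8)/8 = (sqrt(-8)*8)/8 = ((2*I*sqrt(2))*8)/8 = (16*I*sqrt(2))/8 = 2*I*sqrt(2) ≈ 2.8284*I)
k = -1297/323 (k = 2*(-1297/646) = -1297/323 ≈ -4.0155)
B + 104*k = 2*I*sqrt(2) + 104*(-1297/323) = 2*I*sqrt(2) - 134888/323 = -134888/323 + 2*I*sqrt(2)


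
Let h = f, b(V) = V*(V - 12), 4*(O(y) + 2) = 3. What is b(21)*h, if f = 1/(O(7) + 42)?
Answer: 756/163 ≈ 4.6380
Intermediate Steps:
O(y) = -5/4 (O(y) = -2 + (¼)*3 = -2 + ¾ = -5/4)
b(V) = V*(-12 + V)
f = 4/163 (f = 1/(-5/4 + 42) = 1/(163/4) = 4/163 ≈ 0.024540)
h = 4/163 ≈ 0.024540
b(21)*h = (21*(-12 + 21))*(4/163) = (21*9)*(4/163) = 189*(4/163) = 756/163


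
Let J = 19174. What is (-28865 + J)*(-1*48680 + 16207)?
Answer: 314695843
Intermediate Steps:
(-28865 + J)*(-1*48680 + 16207) = (-28865 + 19174)*(-1*48680 + 16207) = -9691*(-48680 + 16207) = -9691*(-32473) = 314695843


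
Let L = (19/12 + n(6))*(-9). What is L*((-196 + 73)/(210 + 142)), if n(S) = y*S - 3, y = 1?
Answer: 1845/128 ≈ 14.414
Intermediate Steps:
n(S) = -3 + S (n(S) = 1*S - 3 = S - 3 = -3 + S)
L = -165/4 (L = (19/12 + (-3 + 6))*(-9) = (19*(1/12) + 3)*(-9) = (19/12 + 3)*(-9) = (55/12)*(-9) = -165/4 ≈ -41.250)
L*((-196 + 73)/(210 + 142)) = -165*(-196 + 73)/(4*(210 + 142)) = -(-20295)/(4*352) = -165/4*(-123/352) = 1845/128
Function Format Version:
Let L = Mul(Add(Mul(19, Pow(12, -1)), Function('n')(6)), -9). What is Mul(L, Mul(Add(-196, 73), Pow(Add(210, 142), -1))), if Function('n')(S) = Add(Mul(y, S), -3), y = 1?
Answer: Rational(1845, 128) ≈ 14.414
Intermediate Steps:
Function('n')(S) = Add(-3, S) (Function('n')(S) = Add(Mul(1, S), -3) = Add(S, -3) = Add(-3, S))
L = Rational(-165, 4) (L = Mul(Add(Mul(19, Pow(12, -1)), Add(-3, 6)), -9) = Mul(Add(Mul(19, Rational(1, 12)), 3), -9) = Mul(Add(Rational(19, 12), 3), -9) = Mul(Rational(55, 12), -9) = Rational(-165, 4) ≈ -41.250)
Mul(L, Mul(Add(-196, 73), Pow(Add(210, 142), -1))) = Mul(Rational(-165, 4), Mul(Add(-196, 73), Pow(Add(210, 142), -1))) = Mul(Rational(-165, 4), Mul(-123, Pow(352, -1))) = Mul(Rational(-165, 4), Mul(-123, Rational(1, 352))) = Mul(Rational(-165, 4), Rational(-123, 352)) = Rational(1845, 128)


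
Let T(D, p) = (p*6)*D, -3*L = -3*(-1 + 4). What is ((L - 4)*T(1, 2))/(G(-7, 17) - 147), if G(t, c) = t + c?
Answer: 12/137 ≈ 0.087591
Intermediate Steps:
G(t, c) = c + t
L = 3 (L = -(-1)*(-1 + 4) = -(-1)*3 = -⅓*(-9) = 3)
T(D, p) = 6*D*p (T(D, p) = (6*p)*D = 6*D*p)
((L - 4)*T(1, 2))/(G(-7, 17) - 147) = ((3 - 4)*(6*1*2))/((17 - 7) - 147) = (-1*12)/(10 - 147) = -12/(-137) = -1/137*(-12) = 12/137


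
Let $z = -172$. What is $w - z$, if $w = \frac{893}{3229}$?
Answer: $\frac{556281}{3229} \approx 172.28$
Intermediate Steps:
$w = \frac{893}{3229}$ ($w = 893 \cdot \frac{1}{3229} = \frac{893}{3229} \approx 0.27656$)
$w - z = \frac{893}{3229} - -172 = \frac{893}{3229} + 172 = \frac{556281}{3229}$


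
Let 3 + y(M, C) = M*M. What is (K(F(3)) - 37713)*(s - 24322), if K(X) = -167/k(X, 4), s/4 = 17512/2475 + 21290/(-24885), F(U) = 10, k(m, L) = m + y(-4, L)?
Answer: 374685537616948/408825 ≈ 9.1649e+8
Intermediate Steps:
y(M, C) = -3 + M² (y(M, C) = -3 + M*M = -3 + M²)
k(m, L) = 13 + m (k(m, L) = m + (-3 + (-4)²) = m + (-3 + 16) = m + 13 = 13 + m)
s = 3095704/124425 (s = 4*(17512/2475 + 21290/(-24885)) = 4*(17512*(1/2475) + 21290*(-1/24885)) = 4*(1592/225 - 4258/4977) = 4*(773926/124425) = 3095704/124425 ≈ 24.880)
K(X) = -167/(13 + X)
(K(F(3)) - 37713)*(s - 24322) = (-167/(13 + 10) - 37713)*(3095704/124425 - 24322) = (-167/23 - 37713)*(-3023169146/124425) = -867566/23*(-3023169146/124425) = 374685537616948/408825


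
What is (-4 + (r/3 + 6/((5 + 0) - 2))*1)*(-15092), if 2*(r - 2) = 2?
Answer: 15092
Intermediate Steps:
r = 3 (r = 2 + (½)*2 = 2 + 1 = 3)
(-4 + (r/3 + 6/((5 + 0) - 2))*1)*(-15092) = (-4 + (3/3 + 6/((5 + 0) - 2))*1)*(-15092) = (-4 + (3*(⅓) + 6/(5 - 2))*1)*(-15092) = (-4 + (1 + 6/3)*1)*(-15092) = (-4 + (1 + 6*(⅓))*1)*(-15092) = (-4 + (1 + 2)*1)*(-15092) = (-4 + 3*1)*(-15092) = (-4 + 3)*(-15092) = -1*(-15092) = 15092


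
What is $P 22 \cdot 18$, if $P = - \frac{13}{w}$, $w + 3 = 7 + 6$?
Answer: $- \frac{2574}{5} \approx -514.8$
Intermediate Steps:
$w = 10$ ($w = -3 + \left(7 + 6\right) = -3 + 13 = 10$)
$P = - \frac{13}{10} \approx -1.3$
$P 22 \cdot 18 = \left(- \frac{13}{10}\right) 22 \cdot 18 = \left(- \frac{143}{5}\right) 18 = - \frac{2574}{5}$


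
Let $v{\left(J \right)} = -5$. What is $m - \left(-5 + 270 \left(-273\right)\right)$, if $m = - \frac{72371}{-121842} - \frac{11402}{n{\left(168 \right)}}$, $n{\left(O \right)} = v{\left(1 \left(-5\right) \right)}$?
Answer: $\frac{46297519489}{609210} \approx 75996.0$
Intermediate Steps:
$n{\left(O \right)} = -5$
$m = \frac{1389604339}{609210}$ ($m = - \frac{72371}{-121842} - \frac{11402}{-5} = \left(-72371\right) \left(- \frac{1}{121842}\right) - - \frac{11402}{5} = \frac{72371}{121842} + \frac{11402}{5} = \frac{1389604339}{609210} \approx 2281.0$)
$m - \left(-5 + 270 \left(-273\right)\right) = \frac{1389604339}{609210} - \left(-5 + 270 \left(-273\right)\right) = \frac{1389604339}{609210} - \left(-5 - 73710\right) = \frac{1389604339}{609210} - -73715 = \frac{1389604339}{609210} + 73715 = \frac{46297519489}{609210}$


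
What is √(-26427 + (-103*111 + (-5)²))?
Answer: I*√37835 ≈ 194.51*I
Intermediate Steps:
√(-26427 + (-103*111 + (-5)²)) = √(-26427 + (-11433 + 25)) = √(-26427 - 11408) = √(-37835) = I*√37835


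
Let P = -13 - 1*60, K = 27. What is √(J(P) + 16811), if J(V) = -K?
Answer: 4*√1049 ≈ 129.55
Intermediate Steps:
P = -73 (P = -13 - 60 = -73)
J(V) = -27 (J(V) = -1*27 = -27)
√(J(P) + 16811) = √(-27 + 16811) = √16784 = 4*√1049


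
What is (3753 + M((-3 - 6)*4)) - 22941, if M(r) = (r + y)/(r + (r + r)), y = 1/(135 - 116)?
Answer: -39373093/2052 ≈ -19188.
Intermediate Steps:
y = 1/19 ≈ 0.052632
M(r) = (1/19 + r)/(3*r) (M(r) = (r + 1/19)/(r + (r + r)) = (1/19 + r)/(r + 2*r) = (1/19 + r)/((3*r)) = (1/19 + r)*(1/(3*r)) = (1/19 + r)/(3*r))
(3753 + M((-3 - 6)*4)) - 22941 = (3753 + (1 + 19*((-3 - 6)*4))/(57*(((-3 - 6)*4)))) - 22941 = (3753 + (1 + 19*(-9*4))/(57*((-9*4)))) - 22941 = (3753 + (1/57)*(1 + 19*(-36))/(-36)) - 22941 = (3753 + (1/57)*(-1/36)*(1 - 684)) - 22941 = (3753 + (1/57)*(-1/36)*(-683)) - 22941 = (3753 + 683/2052) - 22941 = 7701839/2052 - 22941 = -39373093/2052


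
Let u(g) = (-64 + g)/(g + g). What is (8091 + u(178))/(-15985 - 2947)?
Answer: -1440255/3369896 ≈ -0.42739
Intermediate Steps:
u(g) = (-64 + g)/(2*g) (u(g) = (-64 + g)/((2*g)) = (-64 + g)*(1/(2*g)) = (-64 + g)/(2*g))
(8091 + u(178))/(-15985 - 2947) = (8091 + (1/2)*(-64 + 178)/178)/(-15985 - 2947) = (8091 + (1/2)*(1/178)*114)/(-18932) = (8091 + 57/178)*(-1/18932) = (1440255/178)*(-1/18932) = -1440255/3369896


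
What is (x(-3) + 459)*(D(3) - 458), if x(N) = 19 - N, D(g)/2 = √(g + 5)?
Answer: -220298 + 1924*√2 ≈ -2.1758e+5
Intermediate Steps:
D(g) = 2*√(5 + g) (D(g) = 2*√(g + 5) = 2*√(5 + g))
(x(-3) + 459)*(D(3) - 458) = ((19 - 1*(-3)) + 459)*(2*√(5 + 3) - 458) = ((19 + 3) + 459)*(2*√8 - 458) = (22 + 459)*(2*(2*√2) - 458) = 481*(4*√2 - 458) = 481*(-458 + 4*√2) = -220298 + 1924*√2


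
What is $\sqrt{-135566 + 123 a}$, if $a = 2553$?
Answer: $\sqrt{178453} \approx 422.44$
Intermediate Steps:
$\sqrt{-135566 + 123 a} = \sqrt{-135566 + 123 \cdot 2553} = \sqrt{-135566 + 314019} = \sqrt{178453}$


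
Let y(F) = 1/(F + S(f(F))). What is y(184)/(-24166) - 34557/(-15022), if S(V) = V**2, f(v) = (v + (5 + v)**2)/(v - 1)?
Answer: 270434174549738676/117558299967458413 ≈ 2.3004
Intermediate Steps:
f(v) = (v + (5 + v)**2)/(-1 + v)
y(F) = 1/(F + (F + (5 + F)**2)**2/(-1 + F)**2) (y(F) = 1/(F + ((F + (5 + F)**2)/(-1 + F))**2) = 1/(F + (F + (5 + F)**2)**2/(-1 + F)**2))
y(184)/(-24166) - 34557/(-15022) = ((-1 + 184)**2/((184 + (5 + 184)**2)**2 + 184*(-1 + 184)**2))/(-24166) - 34557/(-15022) = (183**2/((184 + 189**2)**2 + 184*183**2))*(-1/24166) - 34557*(-1/15022) = (33489/((184 + 35721)**2 + 184*33489))*(-1/24166) + 34557/15022 = (33489/(35905**2 + 6161976))*(-1/24166) + 34557/15022 = (33489/(1289169025 + 6161976))*(-1/24166) + 34557/15022 = (33489/1295331001)*(-1/24166) + 34557/15022 = -33489/31302968970166 + 34557/15022 = 270434174549738676/117558299967458413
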